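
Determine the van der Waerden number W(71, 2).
W(71, 2) = 71 + 1 = 72

A 2-term AP is any pair of integers, so a monochromatic 2-AP exists iff some colour is used at least twice. With 71 colours, the colouring i ↦ i on {1, ..., 71} uses each colour once, avoiding any monochromatic pair, so W(71, 2) > 71. For {1, ..., 72}, pigeonhole forces two integers of the same colour, which form a monochromatic 2-AP. Hence W(71, 2) = 72.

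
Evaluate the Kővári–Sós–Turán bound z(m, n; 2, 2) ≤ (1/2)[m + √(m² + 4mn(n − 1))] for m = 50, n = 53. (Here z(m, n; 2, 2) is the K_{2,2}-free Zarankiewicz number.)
z(50, 53; 2, 2) ≤ (1/2)[50 + √(50² + 4·50·53·52)] = (1/2)[50 + √553700] = 397.0551

Kővári–Sós–Turán: let r_1, ..., r_50 be the row sums and z = Σ r_i the total number of 1s. Each pair of columns can share at most one row with both entries 1 (else a 2×2 all-ones block appears), so Σ_i C(r_i, 2) ≤ C(53, 2) = 1378. By convexity Σ_i C(r_i, 2) ≥ 50·C(z/50, 2) = z(z − 50)/(2·50), giving z² − 50z − 50·53·52 ≤ 0 and hence z ≤ (1/2)[50 + √(2500 + 4·137800)] = (1/2)[50 + √553700] ≈ (1/2)(50 + 744.1102) = 397.0551.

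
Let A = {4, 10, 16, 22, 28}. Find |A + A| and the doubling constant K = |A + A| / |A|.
K = |A + A| / |A| = 9/5

Enumerate A + A = {a + b : a, b ∈ A}. With |A| = 5, there are |A|^2 = 25 ordered sum pairs; collecting distinct values, A + A = {8, 14, 20, 26, 32, 38, 44, 50, 56}, so |A + A| = 9. Thus K = 9/5. Here |A + A| = 2|A| − 1 = 9, the minimum possible — so K = 9/5 is minimal, which holds iff A is an arithmetic progression.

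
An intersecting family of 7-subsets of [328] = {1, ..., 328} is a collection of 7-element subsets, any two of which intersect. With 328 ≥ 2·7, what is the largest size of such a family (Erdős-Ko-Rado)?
max |F| = C(327, 6) = 1621509963255

Erdős-Ko-Rado (1961): when n ≥ 2k, max |F| = C(n−1, k−1). The bound is attained by the star {A : i ∈ A} for any fixed i ∈ [n]. Here C(328−1, 7−1) = C(327, 6) = 1621509963255.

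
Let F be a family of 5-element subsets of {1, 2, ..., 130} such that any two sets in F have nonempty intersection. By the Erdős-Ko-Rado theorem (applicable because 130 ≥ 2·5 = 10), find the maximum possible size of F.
max |F| = C(129, 4) = 11009376

The Erdős-Ko-Rado theorem states: for n ≥ 2k, an intersecting family of k-subsets of an n-element set has size at most C(n − 1, k − 1), with equality for 'star' families {A ⊆ [n] : |A| = k, i ∈ A} (fix an element i). For n = 130, k = 5: C(129, 4) = 11009376.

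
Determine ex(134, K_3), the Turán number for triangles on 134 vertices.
ex(134, K_3) = ⌊134^2/4⌋ = 4489

Mantel (1907): a triangle-free graph on n vertices has at most ⌊n^2/4⌋ edges, with equality for the complete bipartite graph K_{⌊n/2⌋, ⌈n/2⌉}. For n = 134: ⌊134^2/4⌋ = ⌊17956/4⌋ = 4489. The extremal graph is K_{67, 67}, which has 67·67 = 4489 edges.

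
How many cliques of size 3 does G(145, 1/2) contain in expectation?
E[# K_3] = C(145, 3) · (1/2)^C(3, 2) = 497640 / 2^3 = 62205

For each 3-subset S of vertices (there are C(145, 3) = 497640 such S), let X_S = 1 if S induces a K_3 (all C(3, 2) = 3 edges present). Then P(X_S = 1) = (1/2)^3 = 1/8. By linearity of expectation, E[# K_3] = C(145, 3) · (1/2)^3 = 497640 / 8 = 62205.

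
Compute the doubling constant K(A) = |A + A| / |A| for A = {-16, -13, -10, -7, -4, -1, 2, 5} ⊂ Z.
K = |A + A| / |A| = 15/8

Enumerate A + A = {a + b : a, b ∈ A}. With |A| = 8, there are |A|^2 = 64 ordered sum pairs; collecting distinct values, A + A = {-32, -29, -26, -23, -20, -17, -14, -11, -8, -5, -2, 1, 4, 7, 10}, so |A + A| = 15. Thus K = 15/8. Here |A + A| = 2|A| − 1 = 15, the minimum possible — so K = 15/8 is minimal, which holds iff A is an arithmetic progression.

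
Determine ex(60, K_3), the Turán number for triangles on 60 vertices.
ex(60, K_3) = ⌊60^2/4⌋ = 900

Mantel (1907): a triangle-free graph on n vertices has at most ⌊n^2/4⌋ edges, with equality for the complete bipartite graph K_{⌊n/2⌋, ⌈n/2⌉}. For n = 60: ⌊60^2/4⌋ = ⌊3600/4⌋ = 900. The extremal graph is K_{30, 30}, which has 30·30 = 900 edges.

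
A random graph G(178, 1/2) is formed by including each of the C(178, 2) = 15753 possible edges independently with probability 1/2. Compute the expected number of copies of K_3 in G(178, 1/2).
E[# K_3] = C(178, 3) · (1/2)^C(3, 2) = 924176 / 2^3 = 115522

For each 3-subset S of vertices (there are C(178, 3) = 924176 such S), let X_S = 1 if S induces a K_3 (all C(3, 2) = 3 edges present). Then P(X_S = 1) = (1/2)^3 = 1/8. By linearity of expectation, E[# K_3] = C(178, 3) · (1/2)^3 = 924176 / 8 = 115522.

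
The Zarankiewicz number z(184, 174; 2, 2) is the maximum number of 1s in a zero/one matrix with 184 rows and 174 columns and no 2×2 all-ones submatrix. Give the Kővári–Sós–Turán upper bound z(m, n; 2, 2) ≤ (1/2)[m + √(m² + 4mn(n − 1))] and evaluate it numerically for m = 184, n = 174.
z(184, 174; 2, 2) ≤ (1/2)[184 + √(184² + 4·184·174·173)] = (1/2)[184 + √22188928] = 2447.2562

Kővári–Sós–Turán: let r_1, ..., r_184 be the row sums and z = Σ r_i the total number of 1s. Each pair of columns can share at most one row with both entries 1 (else a 2×2 all-ones block appears), so Σ_i C(r_i, 2) ≤ C(174, 2) = 15051. By convexity Σ_i C(r_i, 2) ≥ 184·C(z/184, 2) = z(z − 184)/(2·184), giving z² − 184z − 184·174·173 ≤ 0 and hence z ≤ (1/2)[184 + √(33856 + 4·5538768)] = (1/2)[184 + √22188928] ≈ (1/2)(184 + 4710.5125) = 2447.2562.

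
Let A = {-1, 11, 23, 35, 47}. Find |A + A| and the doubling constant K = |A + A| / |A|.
K = |A + A| / |A| = 9/5

Enumerate A + A = {a + b : a, b ∈ A}. With |A| = 5, there are |A|^2 = 25 ordered sum pairs; collecting distinct values, A + A = {-2, 10, 22, 34, 46, 58, 70, 82, 94}, so |A + A| = 9. Thus K = 9/5. Here |A + A| = 2|A| − 1 = 9, the minimum possible — so K = 9/5 is minimal, which holds iff A is an arithmetic progression.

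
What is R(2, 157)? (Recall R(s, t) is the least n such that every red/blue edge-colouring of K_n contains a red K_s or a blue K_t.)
R(2, 157) = 157

R(2, k) = k for all k ≥ 2: in a 2-colouring of K_k, either some edge is red (a red K_2) or all edges are blue (a blue K_k). And K_{156} coloured all-blue has no blue K_157, so R(2, 157) > 156. Hence R(2, 157) = 157.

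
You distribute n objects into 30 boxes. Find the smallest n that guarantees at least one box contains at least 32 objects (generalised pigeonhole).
n = (32 − 1)·30 + 1 = 931

By the generalised pigeonhole principle, to guarantee some box contains ≥ r objects we need more than (r − 1) · k objects total. Threshold: n = (r − 1) · k + 1. With r = 32 and k = 30: n = 31 · 30 + 1 = 930 + 1 = 931. For n = 930 = 31 · 30, we can put exactly 31 objects in every box, avoiding 32 in any single one — so 931 is tight.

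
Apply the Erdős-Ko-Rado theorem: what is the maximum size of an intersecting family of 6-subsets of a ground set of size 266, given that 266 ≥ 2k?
max |F| = C(265, 5) = 10484943678

Erdős-Ko-Rado (1961): when n ≥ 2k, max |F| = C(n−1, k−1). The bound is attained by the star {A : i ∈ A} for any fixed i ∈ [n]. Here C(266−1, 6−1) = C(265, 5) = 10484943678.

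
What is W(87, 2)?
W(87, 2) = 87 + 1 = 88

A 2-term AP is any pair of integers, so a monochromatic 2-AP exists iff some colour is used at least twice. With 87 colours, the colouring i ↦ i on {1, ..., 87} uses each colour once, avoiding any monochromatic pair, so W(87, 2) > 87. For {1, ..., 88}, pigeonhole forces two integers of the same colour, which form a monochromatic 2-AP. Hence W(87, 2) = 88.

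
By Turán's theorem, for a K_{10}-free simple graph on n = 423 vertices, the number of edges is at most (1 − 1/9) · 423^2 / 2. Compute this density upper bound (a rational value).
Turán density bound = (8/9) · 423^2/2 = 79524

Turán's theorem: ex(n, K_{r+1}) is achieved by the complete r-partite Turán graph T(n, r) with parts as balanced as possible, and is at most (1 − 1/r) · n^2/2. For r = 9, n = 423: the density bound is (8/9) · 178929/2 = 79524. Since 9 ∣ 423, the Turán graph T(423, 9) has parts of equal size 47, and its edge count e(T(423, 9)) = 79524 attains the density bound exactly.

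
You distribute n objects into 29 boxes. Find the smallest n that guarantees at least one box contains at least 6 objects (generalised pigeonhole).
n = (6 − 1)·29 + 1 = 146

By the generalised pigeonhole principle, to guarantee some box contains ≥ r objects we need more than (r − 1) · k objects total. Threshold: n = (r − 1) · k + 1. With r = 6 and k = 29: n = 5 · 29 + 1 = 145 + 1 = 146. For n = 145 = 5 · 29, we can put exactly 5 objects in every box, avoiding 6 in any single one — so 146 is tight.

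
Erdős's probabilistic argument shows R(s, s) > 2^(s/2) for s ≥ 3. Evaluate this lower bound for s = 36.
2^(36/2) = 262144; so R(36, 36) > 262144

Colour each edge of K_n uniformly at random with red/blue. The expected number of monochromatic K_36 is C(n, 36) · 2 · 2^(−C(36,2)). If C(n, 36) · 2^(1 − C(36,2)) < 1, then with positive probability no monochromatic K_36 exists, so R(36, 36) > n. The standard estimate C(n, 36) ≤ n^36/36! shows this inequality holds whenever n ≤ 2^(36/2) (since 36! · 2^(C(36,2) − 1) > 2^(36^2/2) ≥ n^36). Hence R(36, 36) > 2^(36/2) = 262144.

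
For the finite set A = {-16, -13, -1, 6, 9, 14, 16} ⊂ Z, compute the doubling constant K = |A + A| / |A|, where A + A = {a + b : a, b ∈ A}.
K = |A + A| / |A| = 25/7

Enumerate A + A = {a + b : a, b ∈ A}. With |A| = 7, there are |A|^2 = 49 ordered sum pairs; collecting distinct values, A + A = {-32, -29, -26, -17, -14, -10, -7, -4, -2, 0, 1, 3, 5, 8, 12, 13, 15, 18, 20, 22, 23, 25, 28, 30, 32}, so |A + A| = 25. Thus K = 25/7. For comparison, the minimum possible |A + A| over all 7-element sets is 2·7 − 1 = 13 (so min K = 13/7), attained only by arithmetic progressions.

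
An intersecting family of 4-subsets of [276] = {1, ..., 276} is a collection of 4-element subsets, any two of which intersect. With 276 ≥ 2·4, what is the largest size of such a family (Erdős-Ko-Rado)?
max |F| = C(275, 3) = 3428425

Erdős-Ko-Rado (1961): when n ≥ 2k, max |F| = C(n−1, k−1). The bound is attained by the star {A : i ∈ A} for any fixed i ∈ [n]. Here C(276−1, 4−1) = C(275, 3) = 3428425.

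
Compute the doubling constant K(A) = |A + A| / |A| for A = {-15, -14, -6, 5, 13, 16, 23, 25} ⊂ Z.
K = |A + A| / |A| = 33/8

Enumerate A + A = {a + b : a, b ∈ A}. With |A| = 8, there are |A|^2 = 64 ordered sum pairs; collecting distinct values, A + A = {-30, -29, -28, -21, -20, -12, -10, -9, -2, -1, 1, 2, 7, 8, 9, 10, 11, 17, 18, 19, 21, 26, 28, 29, 30, 32, 36, 38, 39, 41, 46, 48, 50}, so |A + A| = 33. Thus K = 33/8. For comparison, the minimum possible |A + A| over all 8-element sets is 2·8 − 1 = 15 (so min K = 15/8), attained only by arithmetic progressions.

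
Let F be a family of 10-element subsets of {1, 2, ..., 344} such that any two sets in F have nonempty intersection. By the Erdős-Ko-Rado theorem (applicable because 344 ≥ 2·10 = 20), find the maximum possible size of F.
max |F| = C(343, 9) = 162899920753439870

The Erdős-Ko-Rado theorem states: for n ≥ 2k, an intersecting family of k-subsets of an n-element set has size at most C(n − 1, k − 1), with equality for 'star' families {A ⊆ [n] : |A| = k, i ∈ A} (fix an element i). For n = 344, k = 10: C(343, 9) = 162899920753439870.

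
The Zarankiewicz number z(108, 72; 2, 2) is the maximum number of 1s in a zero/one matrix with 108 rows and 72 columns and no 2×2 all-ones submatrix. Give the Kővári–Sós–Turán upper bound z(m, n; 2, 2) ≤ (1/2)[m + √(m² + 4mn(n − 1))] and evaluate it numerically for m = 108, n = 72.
z(108, 72; 2, 2) ≤ (1/2)[108 + √(108² + 4·108·72·71)] = (1/2)[108 + √2220048] = 798.9913

Kővári–Sós–Turán: let r_1, ..., r_108 be the row sums and z = Σ r_i the total number of 1s. Each pair of columns can share at most one row with both entries 1 (else a 2×2 all-ones block appears), so Σ_i C(r_i, 2) ≤ C(72, 2) = 2556. By convexity Σ_i C(r_i, 2) ≥ 108·C(z/108, 2) = z(z − 108)/(2·108), giving z² − 108z − 108·72·71 ≤ 0 and hence z ≤ (1/2)[108 + √(11664 + 4·552096)] = (1/2)[108 + √2220048] ≈ (1/2)(108 + 1489.9826) = 798.9913.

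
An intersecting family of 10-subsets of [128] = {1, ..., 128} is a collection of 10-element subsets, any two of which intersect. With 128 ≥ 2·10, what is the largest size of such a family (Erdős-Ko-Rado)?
max |F| = C(127, 9) = 17722355795375

Erdős-Ko-Rado (1961): when n ≥ 2k, max |F| = C(n−1, k−1). The bound is attained by the star {A : i ∈ A} for any fixed i ∈ [n]. Here C(128−1, 10−1) = C(127, 9) = 17722355795375.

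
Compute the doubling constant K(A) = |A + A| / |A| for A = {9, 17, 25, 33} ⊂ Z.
K = |A + A| / |A| = 7/4

Enumerate A + A = {a + b : a, b ∈ A}. With |A| = 4, there are |A|^2 = 16 ordered sum pairs; collecting distinct values, A + A = {18, 26, 34, 42, 50, 58, 66}, so |A + A| = 7. Thus K = 7/4. Here |A + A| = 2|A| − 1 = 7, the minimum possible — so K = 7/4 is minimal, which holds iff A is an arithmetic progression.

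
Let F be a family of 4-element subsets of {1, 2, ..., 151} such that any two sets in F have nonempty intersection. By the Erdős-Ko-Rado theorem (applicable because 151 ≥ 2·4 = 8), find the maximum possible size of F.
max |F| = C(150, 3) = 551300

Erdős-Ko-Rado (1961): when n ≥ 2k, max |F| = C(n−1, k−1). The bound is attained by the star {A : i ∈ A} for any fixed i ∈ [n]. Here C(151−1, 4−1) = C(150, 3) = 551300.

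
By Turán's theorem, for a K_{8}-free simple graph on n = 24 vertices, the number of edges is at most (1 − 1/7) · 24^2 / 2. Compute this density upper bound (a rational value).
Turán density bound = (6/7) · 24^2/2 = 1728/7 ≈ 246.8571

Turán's theorem: ex(n, K_{r+1}) is achieved by the complete r-partite Turán graph T(n, r) with parts as balanced as possible, and is at most (1 − 1/r) · n^2/2. For r = 7, n = 24: the density bound is (6/7) · 576/2 = 1728/7 ≈ 246.8571. The integer-valued extremum is e(T(24, 7)) = 246, which is strictly less than the density bound 1728/7 since 7 ∤ 24 (the parts of T(24, 7) cannot all be equal).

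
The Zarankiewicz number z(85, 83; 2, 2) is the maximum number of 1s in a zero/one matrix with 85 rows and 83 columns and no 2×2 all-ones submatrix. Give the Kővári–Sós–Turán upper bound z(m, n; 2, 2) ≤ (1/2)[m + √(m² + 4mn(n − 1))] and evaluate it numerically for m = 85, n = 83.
z(85, 83; 2, 2) ≤ (1/2)[85 + √(85² + 4·85·83·82)] = (1/2)[85 + √2321265] = 804.2849

Kővári–Sós–Turán: let r_1, ..., r_85 be the row sums and z = Σ r_i the total number of 1s. Each pair of columns can share at most one row with both entries 1 (else a 2×2 all-ones block appears), so Σ_i C(r_i, 2) ≤ C(83, 2) = 3403. By convexity Σ_i C(r_i, 2) ≥ 85·C(z/85, 2) = z(z − 85)/(2·85), giving z² − 85z − 85·83·82 ≤ 0 and hence z ≤ (1/2)[85 + √(7225 + 4·578510)] = (1/2)[85 + √2321265] ≈ (1/2)(85 + 1523.5698) = 804.2849.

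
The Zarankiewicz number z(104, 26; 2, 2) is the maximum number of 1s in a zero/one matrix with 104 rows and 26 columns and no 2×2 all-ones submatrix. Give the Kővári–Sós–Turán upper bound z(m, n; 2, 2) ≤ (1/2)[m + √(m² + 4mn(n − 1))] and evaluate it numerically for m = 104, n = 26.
z(104, 26; 2, 2) ≤ (1/2)[104 + √(104² + 4·104·26·25)] = (1/2)[104 + √281216] = 317.149

Kővári–Sós–Turán: let r_1, ..., r_104 be the row sums and z = Σ r_i the total number of 1s. Each pair of columns can share at most one row with both entries 1 (else a 2×2 all-ones block appears), so Σ_i C(r_i, 2) ≤ C(26, 2) = 325. By convexity Σ_i C(r_i, 2) ≥ 104·C(z/104, 2) = z(z − 104)/(2·104), giving z² − 104z − 104·26·25 ≤ 0 and hence z ≤ (1/2)[104 + √(10816 + 4·67600)] = (1/2)[104 + √281216] ≈ (1/2)(104 + 530.298) = 317.149.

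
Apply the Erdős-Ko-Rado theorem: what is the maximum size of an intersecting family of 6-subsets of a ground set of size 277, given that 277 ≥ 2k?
max |F| = C(276, 5) = 12868936080

Erdős-Ko-Rado (1961): when n ≥ 2k, max |F| = C(n−1, k−1). The bound is attained by the star {A : i ∈ A} for any fixed i ∈ [n]. Here C(277−1, 6−1) = C(276, 5) = 12868936080.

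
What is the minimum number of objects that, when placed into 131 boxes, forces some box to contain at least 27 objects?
n = (27 − 1)·131 + 1 = 3407

By the generalised pigeonhole principle, to guarantee some box contains ≥ r objects we need more than (r − 1) · k objects total. Threshold: n = (r − 1) · k + 1. With r = 27 and k = 131: n = 26 · 131 + 1 = 3406 + 1 = 3407. For n = 3406 = 26 · 131, we can put exactly 26 objects in every box, avoiding 27 in any single one — so 3407 is tight.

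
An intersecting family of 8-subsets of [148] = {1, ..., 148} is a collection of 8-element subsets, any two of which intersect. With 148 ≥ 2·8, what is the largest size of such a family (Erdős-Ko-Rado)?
max |F| = C(147, 7) = 254573763444

The Erdős-Ko-Rado theorem states: for n ≥ 2k, an intersecting family of k-subsets of an n-element set has size at most C(n − 1, k − 1), with equality for 'star' families {A ⊆ [n] : |A| = k, i ∈ A} (fix an element i). For n = 148, k = 8: C(147, 7) = 254573763444.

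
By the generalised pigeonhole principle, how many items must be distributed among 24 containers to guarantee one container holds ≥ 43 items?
n = (43 − 1)·24 + 1 = 1009

By the generalised pigeonhole principle, to guarantee some box contains ≥ r objects we need more than (r − 1) · k objects total. Threshold: n = (r − 1) · k + 1. With r = 43 and k = 24: n = 42 · 24 + 1 = 1008 + 1 = 1009. For n = 1008 = 42 · 24, we can put exactly 42 objects in every box, avoiding 43 in any single one — so 1009 is tight.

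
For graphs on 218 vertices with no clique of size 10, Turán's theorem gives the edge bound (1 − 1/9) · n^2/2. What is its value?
Turán density bound = (8/9) · 218^2/2 = 190096/9 ≈ 21121.7778

Turán's theorem: ex(n, K_{r+1}) is achieved by the complete r-partite Turán graph T(n, r) with parts as balanced as possible, and is at most (1 − 1/r) · n^2/2. For r = 9, n = 218: the density bound is (8/9) · 47524/2 = 190096/9 ≈ 21121.7778. The integer-valued extremum is e(T(218, 9)) = 21121, which is strictly less than the density bound 190096/9 since 9 ∤ 218 (the parts of T(218, 9) cannot all be equal).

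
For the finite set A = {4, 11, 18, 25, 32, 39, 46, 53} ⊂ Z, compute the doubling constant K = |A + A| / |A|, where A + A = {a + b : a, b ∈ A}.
K = |A + A| / |A| = 15/8

Enumerate A + A = {a + b : a, b ∈ A}. With |A| = 8, there are |A|^2 = 64 ordered sum pairs; collecting distinct values, A + A = {8, 15, 22, 29, 36, 43, 50, 57, 64, 71, 78, 85, 92, 99, 106}, so |A + A| = 15. Thus K = 15/8. Here |A + A| = 2|A| − 1 = 15, the minimum possible — so K = 15/8 is minimal, which holds iff A is an arithmetic progression.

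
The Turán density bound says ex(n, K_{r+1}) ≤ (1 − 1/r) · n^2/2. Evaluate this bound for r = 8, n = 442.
Turán density bound = (7/8) · 442^2/2 = 341887/4 ≈ 85471.75

Turán's theorem: ex(n, K_{r+1}) is achieved by the complete r-partite Turán graph T(n, r) with parts as balanced as possible, and is at most (1 − 1/r) · n^2/2. For r = 8, n = 442: the density bound is (7/8) · 195364/2 = 341887/4 ≈ 85471.75. The integer-valued extremum is e(T(442, 8)) = 85471, which is strictly less than the density bound 341887/4 since 8 ∤ 442 (the parts of T(442, 8) cannot all be equal).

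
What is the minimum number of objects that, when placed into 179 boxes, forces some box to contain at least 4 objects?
n = (4 − 1)·179 + 1 = 538

By the generalised pigeonhole principle, to guarantee some box contains ≥ r objects we need more than (r − 1) · k objects total. Threshold: n = (r − 1) · k + 1. With r = 4 and k = 179: n = 3 · 179 + 1 = 537 + 1 = 538. For n = 537 = 3 · 179, we can put exactly 3 objects in every box, avoiding 4 in any single one — so 538 is tight.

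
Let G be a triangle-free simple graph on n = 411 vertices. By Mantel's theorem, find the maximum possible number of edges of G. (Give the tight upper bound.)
ex(411, K_3) = ⌊411^2/4⌋ = 42230

Mantel (1907): a triangle-free graph on n vertices has at most ⌊n^2/4⌋ edges, with equality for the complete bipartite graph K_{⌊n/2⌋, ⌈n/2⌉}. For n = 411: ⌊411^2/4⌋ = ⌊168921/4⌋ = 42230. The extremal graph is K_{205, 206}, which has 205·206 = 42230 edges.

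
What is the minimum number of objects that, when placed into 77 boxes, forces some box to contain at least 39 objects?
n = (39 − 1)·77 + 1 = 2927

By the generalised pigeonhole principle, to guarantee some box contains ≥ r objects we need more than (r − 1) · k objects total. Threshold: n = (r − 1) · k + 1. With r = 39 and k = 77: n = 38 · 77 + 1 = 2926 + 1 = 2927. For n = 2926 = 38 · 77, we can put exactly 38 objects in every box, avoiding 39 in any single one — so 2927 is tight.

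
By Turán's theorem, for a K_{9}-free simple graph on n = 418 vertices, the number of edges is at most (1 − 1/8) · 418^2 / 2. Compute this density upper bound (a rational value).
Turán density bound = (7/8) · 418^2/2 = 305767/4 ≈ 76441.75

Turán's theorem: ex(n, K_{r+1}) is achieved by the complete r-partite Turán graph T(n, r) with parts as balanced as possible, and is at most (1 − 1/r) · n^2/2. For r = 8, n = 418: the density bound is (7/8) · 174724/2 = 305767/4 ≈ 76441.75. The integer-valued extremum is e(T(418, 8)) = 76441, which is strictly less than the density bound 305767/4 since 8 ∤ 418 (the parts of T(418, 8) cannot all be equal).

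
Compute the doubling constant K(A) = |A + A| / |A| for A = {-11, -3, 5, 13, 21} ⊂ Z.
K = |A + A| / |A| = 9/5

Enumerate A + A = {a + b : a, b ∈ A}. With |A| = 5, there are |A|^2 = 25 ordered sum pairs; collecting distinct values, A + A = {-22, -14, -6, 2, 10, 18, 26, 34, 42}, so |A + A| = 9. Thus K = 9/5. Here |A + A| = 2|A| − 1 = 9, the minimum possible — so K = 9/5 is minimal, which holds iff A is an arithmetic progression.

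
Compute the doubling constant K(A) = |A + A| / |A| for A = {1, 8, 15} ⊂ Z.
K = |A + A| / |A| = 5/3

Enumerate A + A = {a + b : a, b ∈ A}. With |A| = 3, there are |A|^2 = 9 ordered sum pairs; collecting distinct values, A + A = {2, 9, 16, 23, 30}, so |A + A| = 5. Thus K = 5/3. Here |A + A| = 2|A| − 1 = 5, the minimum possible — so K = 5/3 is minimal, which holds iff A is an arithmetic progression.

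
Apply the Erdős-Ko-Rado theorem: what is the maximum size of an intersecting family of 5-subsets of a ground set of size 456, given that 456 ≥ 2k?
max |F| = C(455, 4) = 1762351955

The Erdős-Ko-Rado theorem states: for n ≥ 2k, an intersecting family of k-subsets of an n-element set has size at most C(n − 1, k − 1), with equality for 'star' families {A ⊆ [n] : |A| = k, i ∈ A} (fix an element i). For n = 456, k = 5: C(455, 4) = 1762351955.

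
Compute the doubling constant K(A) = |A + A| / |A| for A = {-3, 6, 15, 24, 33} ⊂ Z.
K = |A + A| / |A| = 9/5

Enumerate A + A = {a + b : a, b ∈ A}. With |A| = 5, there are |A|^2 = 25 ordered sum pairs; collecting distinct values, A + A = {-6, 3, 12, 21, 30, 39, 48, 57, 66}, so |A + A| = 9. Thus K = 9/5. Here |A + A| = 2|A| − 1 = 9, the minimum possible — so K = 9/5 is minimal, which holds iff A is an arithmetic progression.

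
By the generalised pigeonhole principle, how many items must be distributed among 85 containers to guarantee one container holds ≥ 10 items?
n = (10 − 1)·85 + 1 = 766

By the generalised pigeonhole principle, to guarantee some box contains ≥ r objects we need more than (r − 1) · k objects total. Threshold: n = (r − 1) · k + 1. With r = 10 and k = 85: n = 9 · 85 + 1 = 765 + 1 = 766. For n = 765 = 9 · 85, we can put exactly 9 objects in every box, avoiding 10 in any single one — so 766 is tight.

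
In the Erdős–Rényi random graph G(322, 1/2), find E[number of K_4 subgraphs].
E[# K_4] = C(322, 4) · (1/2)^C(4, 2) = 439633040 / 2^6 = 27477065/4 = 6869266.25

For each 4-subset S of vertices (there are C(322, 4) = 439633040 such S), let X_S = 1 if S induces a K_4 (all C(4, 2) = 6 edges present). Then P(X_S = 1) = (1/2)^6 = 1/64. By linearity of expectation, E[# K_4] = C(322, 4) · (1/2)^6 = 439633040 / 64 = 27477065/4 = 6869266.25.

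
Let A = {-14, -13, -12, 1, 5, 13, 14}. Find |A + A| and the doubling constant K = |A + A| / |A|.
K = |A + A| / |A| = 24/7

Enumerate A + A = {a + b : a, b ∈ A}. With |A| = 7, there are |A|^2 = 49 ordered sum pairs; collecting distinct values, A + A = {-28, -27, -26, -25, -24, -13, -12, -11, -9, -8, -7, -1, 0, 1, 2, 6, 10, 14, 15, 18, 19, 26, 27, 28}, so |A + A| = 24. Thus K = 24/7. For comparison, the minimum possible |A + A| over all 7-element sets is 2·7 − 1 = 13 (so min K = 13/7), attained only by arithmetic progressions.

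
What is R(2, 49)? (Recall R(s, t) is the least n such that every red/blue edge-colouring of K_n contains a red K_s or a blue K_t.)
R(2, 49) = 49

R(2, k) = k for all k ≥ 2: in a 2-colouring of K_k, either some edge is red (a red K_2) or all edges are blue (a blue K_k). And K_{48} coloured all-blue has no blue K_49, so R(2, 49) > 48. Hence R(2, 49) = 49.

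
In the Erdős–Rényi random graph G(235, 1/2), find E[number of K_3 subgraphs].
E[# K_3] = C(235, 3) · (1/2)^C(3, 2) = 2135445 / 2^3 = 266930.625

For each 3-subset S of vertices (there are C(235, 3) = 2135445 such S), let X_S = 1 if S induces a K_3 (all C(3, 2) = 3 edges present). Then P(X_S = 1) = (1/2)^3 = 1/8. By linearity of expectation, E[# K_3] = C(235, 3) · (1/2)^3 = 2135445 / 8 = 266930.625.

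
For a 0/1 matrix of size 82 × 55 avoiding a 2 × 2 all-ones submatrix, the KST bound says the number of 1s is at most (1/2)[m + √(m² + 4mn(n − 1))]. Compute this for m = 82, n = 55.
z(82, 55; 2, 2) ≤ (1/2)[82 + √(82² + 4·82·55·54)] = (1/2)[82 + √980884] = 536.1979

Kővári–Sós–Turán: let r_1, ..., r_82 be the row sums and z = Σ r_i the total number of 1s. Each pair of columns can share at most one row with both entries 1 (else a 2×2 all-ones block appears), so Σ_i C(r_i, 2) ≤ C(55, 2) = 1485. By convexity Σ_i C(r_i, 2) ≥ 82·C(z/82, 2) = z(z − 82)/(2·82), giving z² − 82z − 82·55·54 ≤ 0 and hence z ≤ (1/2)[82 + √(6724 + 4·243540)] = (1/2)[82 + √980884] ≈ (1/2)(82 + 990.3959) = 536.1979.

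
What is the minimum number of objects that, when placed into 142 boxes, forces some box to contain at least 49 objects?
n = (49 − 1)·142 + 1 = 6817

By the generalised pigeonhole principle, to guarantee some box contains ≥ r objects we need more than (r − 1) · k objects total. Threshold: n = (r − 1) · k + 1. With r = 49 and k = 142: n = 48 · 142 + 1 = 6816 + 1 = 6817. For n = 6816 = 48 · 142, we can put exactly 48 objects in every box, avoiding 49 in any single one — so 6817 is tight.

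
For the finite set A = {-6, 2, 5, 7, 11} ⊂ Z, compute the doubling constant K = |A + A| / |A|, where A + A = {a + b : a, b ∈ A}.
K = |A + A| / |A| = 15/5 = 3

Enumerate A + A = {a + b : a, b ∈ A}. With |A| = 5, there are |A|^2 = 25 ordered sum pairs; collecting distinct values, A + A = {-12, -4, -1, 1, 4, 5, 7, 9, 10, 12, 13, 14, 16, 18, 22}, so |A + A| = 15. Thus K = 15/5 = 3. For comparison, the minimum possible |A + A| over all 5-element sets is 2·5 − 1 = 9 (so min K = 9/5), attained only by arithmetic progressions.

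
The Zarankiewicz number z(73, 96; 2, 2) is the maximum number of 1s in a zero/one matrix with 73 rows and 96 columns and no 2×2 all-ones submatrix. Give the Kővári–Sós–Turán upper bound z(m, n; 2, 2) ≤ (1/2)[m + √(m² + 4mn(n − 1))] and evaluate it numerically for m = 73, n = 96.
z(73, 96; 2, 2) ≤ (1/2)[73 + √(73² + 4·73·96·95)] = (1/2)[73 + √2668369] = 853.2572

Kővári–Sós–Turán: let r_1, ..., r_73 be the row sums and z = Σ r_i the total number of 1s. Each pair of columns can share at most one row with both entries 1 (else a 2×2 all-ones block appears), so Σ_i C(r_i, 2) ≤ C(96, 2) = 4560. By convexity Σ_i C(r_i, 2) ≥ 73·C(z/73, 2) = z(z − 73)/(2·73), giving z² − 73z − 73·96·95 ≤ 0 and hence z ≤ (1/2)[73 + √(5329 + 4·665760)] = (1/2)[73 + √2668369] ≈ (1/2)(73 + 1633.5143) = 853.2572.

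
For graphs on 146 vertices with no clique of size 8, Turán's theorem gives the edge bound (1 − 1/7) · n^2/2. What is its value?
Turán density bound = (6/7) · 146^2/2 = 63948/7 ≈ 9135.4286

Turán's theorem: ex(n, K_{r+1}) is achieved by the complete r-partite Turán graph T(n, r) with parts as balanced as possible, and is at most (1 − 1/r) · n^2/2. For r = 7, n = 146: the density bound is (6/7) · 21316/2 = 63948/7 ≈ 9135.4286. The integer-valued extremum is e(T(146, 7)) = 9135, which is strictly less than the density bound 63948/7 since 7 ∤ 146 (the parts of T(146, 7) cannot all be equal).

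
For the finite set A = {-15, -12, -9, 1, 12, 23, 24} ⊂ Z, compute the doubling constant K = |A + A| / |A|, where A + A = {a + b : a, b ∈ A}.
K = |A + A| / |A| = 26/7

Enumerate A + A = {a + b : a, b ∈ A}. With |A| = 7, there are |A|^2 = 49 ordered sum pairs; collecting distinct values, A + A = {-30, -27, -24, -21, -18, -14, -11, -8, -3, 0, 2, 3, 8, 9, 11, 12, 13, 14, 15, 24, 25, 35, 36, 46, 47, 48}, so |A + A| = 26. Thus K = 26/7. For comparison, the minimum possible |A + A| over all 7-element sets is 2·7 − 1 = 13 (so min K = 13/7), attained only by arithmetic progressions.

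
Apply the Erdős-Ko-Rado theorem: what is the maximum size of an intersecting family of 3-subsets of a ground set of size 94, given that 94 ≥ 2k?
max |F| = C(93, 2) = 4278

The Erdős-Ko-Rado theorem states: for n ≥ 2k, an intersecting family of k-subsets of an n-element set has size at most C(n − 1, k − 1), with equality for 'star' families {A ⊆ [n] : |A| = k, i ∈ A} (fix an element i). For n = 94, k = 3: C(93, 2) = 4278.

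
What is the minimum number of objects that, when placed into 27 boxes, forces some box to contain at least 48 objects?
n = (48 − 1)·27 + 1 = 1270

By the generalised pigeonhole principle, to guarantee some box contains ≥ r objects we need more than (r − 1) · k objects total. Threshold: n = (r − 1) · k + 1. With r = 48 and k = 27: n = 47 · 27 + 1 = 1269 + 1 = 1270. For n = 1269 = 47 · 27, we can put exactly 47 objects in every box, avoiding 48 in any single one — so 1270 is tight.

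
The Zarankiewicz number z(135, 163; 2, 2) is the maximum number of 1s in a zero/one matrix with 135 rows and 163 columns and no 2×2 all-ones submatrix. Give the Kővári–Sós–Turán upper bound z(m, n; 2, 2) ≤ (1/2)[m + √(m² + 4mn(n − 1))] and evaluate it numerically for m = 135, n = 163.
z(135, 163; 2, 2) ≤ (1/2)[135 + √(135² + 4·135·163·162)] = (1/2)[135 + √14277465] = 1956.7766

Kővári–Sós–Turán: let r_1, ..., r_135 be the row sums and z = Σ r_i the total number of 1s. Each pair of columns can share at most one row with both entries 1 (else a 2×2 all-ones block appears), so Σ_i C(r_i, 2) ≤ C(163, 2) = 13203. By convexity Σ_i C(r_i, 2) ≥ 135·C(z/135, 2) = z(z − 135)/(2·135), giving z² − 135z − 135·163·162 ≤ 0 and hence z ≤ (1/2)[135 + √(18225 + 4·3564810)] = (1/2)[135 + √14277465] ≈ (1/2)(135 + 3778.5533) = 1956.7766.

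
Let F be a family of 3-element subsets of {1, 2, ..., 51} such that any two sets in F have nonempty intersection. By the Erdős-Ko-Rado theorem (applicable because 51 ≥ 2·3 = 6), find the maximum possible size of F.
max |F| = C(50, 2) = 1225

The Erdős-Ko-Rado theorem states: for n ≥ 2k, an intersecting family of k-subsets of an n-element set has size at most C(n − 1, k − 1), with equality for 'star' families {A ⊆ [n] : |A| = k, i ∈ A} (fix an element i). For n = 51, k = 3: C(50, 2) = 1225.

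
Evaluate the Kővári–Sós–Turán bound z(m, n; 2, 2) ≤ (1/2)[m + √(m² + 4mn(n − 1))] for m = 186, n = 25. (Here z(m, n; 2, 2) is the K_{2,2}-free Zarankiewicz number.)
z(186, 25; 2, 2) ≤ (1/2)[186 + √(186² + 4·186·25·24)] = (1/2)[186 + √480996] = 439.7694

Kővári–Sós–Turán: let r_1, ..., r_186 be the row sums and z = Σ r_i the total number of 1s. Each pair of columns can share at most one row with both entries 1 (else a 2×2 all-ones block appears), so Σ_i C(r_i, 2) ≤ C(25, 2) = 300. By convexity Σ_i C(r_i, 2) ≥ 186·C(z/186, 2) = z(z − 186)/(2·186), giving z² − 186z − 186·25·24 ≤ 0 and hence z ≤ (1/2)[186 + √(34596 + 4·111600)] = (1/2)[186 + √480996] ≈ (1/2)(186 + 693.5388) = 439.7694.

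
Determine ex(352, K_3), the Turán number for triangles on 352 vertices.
ex(352, K_3) = ⌊352^2/4⌋ = 30976

Mantel (1907): a triangle-free graph on n vertices has at most ⌊n^2/4⌋ edges, with equality for the complete bipartite graph K_{⌊n/2⌋, ⌈n/2⌉}. For n = 352: ⌊352^2/4⌋ = ⌊123904/4⌋ = 30976. The extremal graph is K_{176, 176}, which has 176·176 = 30976 edges.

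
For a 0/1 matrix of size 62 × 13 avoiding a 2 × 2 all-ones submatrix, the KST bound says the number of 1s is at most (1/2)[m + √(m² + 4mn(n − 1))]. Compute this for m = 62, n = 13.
z(62, 13; 2, 2) ≤ (1/2)[62 + √(62² + 4·62·13·12)] = (1/2)[62 + √42532] = 134.1164

Kővári–Sós–Turán: let r_1, ..., r_62 be the row sums and z = Σ r_i the total number of 1s. Each pair of columns can share at most one row with both entries 1 (else a 2×2 all-ones block appears), so Σ_i C(r_i, 2) ≤ C(13, 2) = 78. By convexity Σ_i C(r_i, 2) ≥ 62·C(z/62, 2) = z(z − 62)/(2·62), giving z² − 62z − 62·13·12 ≤ 0 and hence z ≤ (1/2)[62 + √(3844 + 4·9672)] = (1/2)[62 + √42532] ≈ (1/2)(62 + 206.2329) = 134.1164.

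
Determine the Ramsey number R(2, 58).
R(2, 58) = 58

R(2, k) = k for all k ≥ 2: in a 2-colouring of K_k, either some edge is red (a red K_2) or all edges are blue (a blue K_k). And K_{57} coloured all-blue has no blue K_58, so R(2, 58) > 57. Hence R(2, 58) = 58.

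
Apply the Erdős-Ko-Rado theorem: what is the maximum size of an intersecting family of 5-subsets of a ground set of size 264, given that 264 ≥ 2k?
max |F| = C(263, 4) = 194831715

The Erdős-Ko-Rado theorem states: for n ≥ 2k, an intersecting family of k-subsets of an n-element set has size at most C(n − 1, k − 1), with equality for 'star' families {A ⊆ [n] : |A| = k, i ∈ A} (fix an element i). For n = 264, k = 5: C(263, 4) = 194831715.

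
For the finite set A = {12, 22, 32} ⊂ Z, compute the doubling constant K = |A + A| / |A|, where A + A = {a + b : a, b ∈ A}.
K = |A + A| / |A| = 5/3

Enumerate A + A = {a + b : a, b ∈ A}. With |A| = 3, there are |A|^2 = 9 ordered sum pairs; collecting distinct values, A + A = {24, 34, 44, 54, 64}, so |A + A| = 5. Thus K = 5/3. Here |A + A| = 2|A| − 1 = 5, the minimum possible — so K = 5/3 is minimal, which holds iff A is an arithmetic progression.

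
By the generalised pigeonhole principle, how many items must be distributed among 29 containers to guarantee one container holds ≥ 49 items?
n = (49 − 1)·29 + 1 = 1393

By the generalised pigeonhole principle, to guarantee some box contains ≥ r objects we need more than (r − 1) · k objects total. Threshold: n = (r − 1) · k + 1. With r = 49 and k = 29: n = 48 · 29 + 1 = 1392 + 1 = 1393. For n = 1392 = 48 · 29, we can put exactly 48 objects in every box, avoiding 49 in any single one — so 1393 is tight.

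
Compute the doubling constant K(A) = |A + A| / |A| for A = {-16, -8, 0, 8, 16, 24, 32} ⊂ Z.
K = |A + A| / |A| = 13/7

Enumerate A + A = {a + b : a, b ∈ A}. With |A| = 7, there are |A|^2 = 49 ordered sum pairs; collecting distinct values, A + A = {-32, -24, -16, -8, 0, 8, 16, 24, 32, 40, 48, 56, 64}, so |A + A| = 13. Thus K = 13/7. Here |A + A| = 2|A| − 1 = 13, the minimum possible — so K = 13/7 is minimal, which holds iff A is an arithmetic progression.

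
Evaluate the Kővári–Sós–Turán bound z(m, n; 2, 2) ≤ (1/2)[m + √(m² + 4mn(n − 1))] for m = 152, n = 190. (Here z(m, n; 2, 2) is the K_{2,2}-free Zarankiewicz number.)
z(152, 190; 2, 2) ≤ (1/2)[152 + √(152² + 4·152·190·189)] = (1/2)[152 + √21856384] = 2413.5406

Kővári–Sós–Turán: let r_1, ..., r_152 be the row sums and z = Σ r_i the total number of 1s. Each pair of columns can share at most one row with both entries 1 (else a 2×2 all-ones block appears), so Σ_i C(r_i, 2) ≤ C(190, 2) = 17955. By convexity Σ_i C(r_i, 2) ≥ 152·C(z/152, 2) = z(z − 152)/(2·152), giving z² − 152z − 152·190·189 ≤ 0 and hence z ≤ (1/2)[152 + √(23104 + 4·5458320)] = (1/2)[152 + √21856384] ≈ (1/2)(152 + 4675.0812) = 2413.5406.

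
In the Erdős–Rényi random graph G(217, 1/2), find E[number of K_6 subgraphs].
E[# K_6] = C(217, 6) · (1/2)^C(6, 2) = 135253554156 / 2^15 = 33813388539/8192 ≈ 4127610.905640

For each 6-subset S of vertices (there are C(217, 6) = 135253554156 such S), let X_S = 1 if S induces a K_6 (all C(6, 2) = 15 edges present). Then P(X_S = 1) = (1/2)^15 = 1/32768. By linearity of expectation, E[# K_6] = C(217, 6) · (1/2)^15 = 135253554156 / 32768 = 33813388539/8192 ≈ 4127610.905640.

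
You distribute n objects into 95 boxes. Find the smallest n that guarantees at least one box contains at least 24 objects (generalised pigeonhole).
n = (24 − 1)·95 + 1 = 2186

By the generalised pigeonhole principle, to guarantee some box contains ≥ r objects we need more than (r − 1) · k objects total. Threshold: n = (r − 1) · k + 1. With r = 24 and k = 95: n = 23 · 95 + 1 = 2185 + 1 = 2186. For n = 2185 = 23 · 95, we can put exactly 23 objects in every box, avoiding 24 in any single one — so 2186 is tight.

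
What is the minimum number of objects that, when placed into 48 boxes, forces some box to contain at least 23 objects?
n = (23 − 1)·48 + 1 = 1057

By the generalised pigeonhole principle, to guarantee some box contains ≥ r objects we need more than (r − 1) · k objects total. Threshold: n = (r − 1) · k + 1. With r = 23 and k = 48: n = 22 · 48 + 1 = 1056 + 1 = 1057. For n = 1056 = 22 · 48, we can put exactly 22 objects in every box, avoiding 23 in any single one — so 1057 is tight.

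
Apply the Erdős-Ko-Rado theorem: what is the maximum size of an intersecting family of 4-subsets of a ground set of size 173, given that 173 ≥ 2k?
max |F| = C(172, 3) = 833340

Erdős-Ko-Rado (1961): when n ≥ 2k, max |F| = C(n−1, k−1). The bound is attained by the star {A : i ∈ A} for any fixed i ∈ [n]. Here C(173−1, 4−1) = C(172, 3) = 833340.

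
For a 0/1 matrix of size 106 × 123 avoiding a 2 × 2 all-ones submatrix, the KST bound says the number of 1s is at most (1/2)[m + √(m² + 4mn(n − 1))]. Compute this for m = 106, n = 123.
z(106, 123; 2, 2) ≤ (1/2)[106 + √(106² + 4·106·123·122)] = (1/2)[106 + √6373780] = 1315.3173

Kővári–Sós–Turán: let r_1, ..., r_106 be the row sums and z = Σ r_i the total number of 1s. Each pair of columns can share at most one row with both entries 1 (else a 2×2 all-ones block appears), so Σ_i C(r_i, 2) ≤ C(123, 2) = 7503. By convexity Σ_i C(r_i, 2) ≥ 106·C(z/106, 2) = z(z − 106)/(2·106), giving z² − 106z − 106·123·122 ≤ 0 and hence z ≤ (1/2)[106 + √(11236 + 4·1590636)] = (1/2)[106 + √6373780] ≈ (1/2)(106 + 2524.6346) = 1315.3173.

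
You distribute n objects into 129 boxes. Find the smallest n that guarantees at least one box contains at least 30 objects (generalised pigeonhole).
n = (30 − 1)·129 + 1 = 3742

By the generalised pigeonhole principle, to guarantee some box contains ≥ r objects we need more than (r − 1) · k objects total. Threshold: n = (r − 1) · k + 1. With r = 30 and k = 129: n = 29 · 129 + 1 = 3741 + 1 = 3742. For n = 3741 = 29 · 129, we can put exactly 29 objects in every box, avoiding 30 in any single one — so 3742 is tight.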